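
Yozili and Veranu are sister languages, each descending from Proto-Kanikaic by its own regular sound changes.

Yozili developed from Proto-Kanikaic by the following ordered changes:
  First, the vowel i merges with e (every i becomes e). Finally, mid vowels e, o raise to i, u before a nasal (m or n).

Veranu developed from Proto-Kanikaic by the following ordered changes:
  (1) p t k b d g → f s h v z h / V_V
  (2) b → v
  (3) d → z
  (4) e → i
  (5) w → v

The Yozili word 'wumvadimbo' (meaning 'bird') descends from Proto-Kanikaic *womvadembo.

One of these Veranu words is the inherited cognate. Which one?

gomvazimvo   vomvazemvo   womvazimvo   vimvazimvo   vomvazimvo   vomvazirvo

vomvazimvo

Veranu: *womvadembo
  womvadembo → womvazembo   [intervocalic lenition]
  womvazembo → womvazemvo   [unconditioned shift]
  womvazemvo (rule 3 does not apply)
  womvazemvo → womvazimvo   [vowel merger]
  womvazimvo → vomvazimvo   [unconditioned shift]
  giving Veranu vomvazimvo.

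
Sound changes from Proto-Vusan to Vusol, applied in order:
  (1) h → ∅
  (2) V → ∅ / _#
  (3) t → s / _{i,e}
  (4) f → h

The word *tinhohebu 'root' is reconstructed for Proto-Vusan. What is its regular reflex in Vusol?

Vusol: *tinhohebu > tinoebu > tinoeb > sinoeb  (by h-loss, apocope, palatalisation)

sinoeb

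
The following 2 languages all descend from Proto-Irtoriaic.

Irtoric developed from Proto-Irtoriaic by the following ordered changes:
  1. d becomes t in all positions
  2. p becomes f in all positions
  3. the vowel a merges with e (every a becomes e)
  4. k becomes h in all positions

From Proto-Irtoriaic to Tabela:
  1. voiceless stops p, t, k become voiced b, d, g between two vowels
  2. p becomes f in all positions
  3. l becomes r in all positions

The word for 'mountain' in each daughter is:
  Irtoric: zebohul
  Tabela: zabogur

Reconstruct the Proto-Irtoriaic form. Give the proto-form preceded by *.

Position 7: Irtoric has l, Tabela has r. Irtoric preserves l here (none of its changes turn any other segment into l), so the proto-segment is *l.
Position 5: Irtoric has h, Tabela has g. Taking the neighbouring segments as reconstructed: Irtoric h could go back to *k or *h; Tabela g could go back to *k or *g — the one source consistent with every daughter is *k.
Position 2: Irtoric has e, Tabela has a. Tabela preserves a here (none of its changes turn any other segment into a), so the proto-segment is *a.
Continuing position by position gives *zabokul; check it forward:
Irtoric: start from *zabokul.
  rule 1: no change — zabokul
  rule 2: no change — zabokul
  rule 3 (vowel merger): zabokul → zebokul
  rule 4 (unconditioned shift): zebokul → zebohul
  ⇒ Irtoric zebohul
Tabela: start from *zabokul.
  rule 1 (intervocalic voicing): zabokul → zabogul
  rule 2: no change — zabogul
  rule 3 (unconditioned shift): zabogul → zabogur
  ⇒ Tabela zabogur
No other proto-form is consistent with every reflex, so the reconstruction is *zabokul.

*zabokul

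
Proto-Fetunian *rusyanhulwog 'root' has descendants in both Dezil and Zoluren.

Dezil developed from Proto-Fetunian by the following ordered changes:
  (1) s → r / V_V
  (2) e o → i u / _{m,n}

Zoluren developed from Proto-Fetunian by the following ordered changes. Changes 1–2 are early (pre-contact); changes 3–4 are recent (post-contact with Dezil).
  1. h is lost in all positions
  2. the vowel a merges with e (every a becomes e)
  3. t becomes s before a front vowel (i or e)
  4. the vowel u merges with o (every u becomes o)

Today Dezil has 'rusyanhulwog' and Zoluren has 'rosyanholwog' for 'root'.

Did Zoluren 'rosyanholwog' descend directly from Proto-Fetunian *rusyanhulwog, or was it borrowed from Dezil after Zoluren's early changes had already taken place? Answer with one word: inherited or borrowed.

borrowed

If inherited, *rusyanhulwog would pass through all of Zoluren's changes:
Zoluren: *rusyanhulwog
  rusyanhulwog → rusyanulwog   [h-loss]
  rusyanulwog → rusyenulwog   [vowel merger]
  rusyenulwog (rule 3 does not apply)
  rusyenulwog → rosyenolwog   [vowel merger]
  giving Zoluren rosyenolwog.
If borrowed from Dezil 'rusyanhulwog' after the early changes, it would undergo only the recent ones:
  rule 3 (palatalisation): no change (rusyanhulwog)
  rule 4 (vowel merger): rusyanhulwog → rosyanholwog
  ⇒ as a loan: rosyanholwog
Zoluren 'rosyanholwog' matches the loan outcome 'rosyanholwog', not the inherited 'rosyenolwog' — it skipped the early Zoluren changes, so it was borrowed from Dezil.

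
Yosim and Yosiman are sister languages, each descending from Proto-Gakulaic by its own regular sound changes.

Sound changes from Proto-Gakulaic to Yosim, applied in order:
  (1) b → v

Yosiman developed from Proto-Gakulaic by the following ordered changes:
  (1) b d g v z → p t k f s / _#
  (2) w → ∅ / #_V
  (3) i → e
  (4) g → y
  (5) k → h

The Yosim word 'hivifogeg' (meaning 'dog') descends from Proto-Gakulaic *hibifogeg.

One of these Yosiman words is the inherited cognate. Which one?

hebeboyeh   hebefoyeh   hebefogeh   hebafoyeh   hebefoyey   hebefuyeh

Yosiman: *hibifogeg > hibifogek > hebefogek > hebefoyek > hebefoyeh  (by final devoicing, vowel merger, unconditioned shift, unconditioned shift)

hebefoyeh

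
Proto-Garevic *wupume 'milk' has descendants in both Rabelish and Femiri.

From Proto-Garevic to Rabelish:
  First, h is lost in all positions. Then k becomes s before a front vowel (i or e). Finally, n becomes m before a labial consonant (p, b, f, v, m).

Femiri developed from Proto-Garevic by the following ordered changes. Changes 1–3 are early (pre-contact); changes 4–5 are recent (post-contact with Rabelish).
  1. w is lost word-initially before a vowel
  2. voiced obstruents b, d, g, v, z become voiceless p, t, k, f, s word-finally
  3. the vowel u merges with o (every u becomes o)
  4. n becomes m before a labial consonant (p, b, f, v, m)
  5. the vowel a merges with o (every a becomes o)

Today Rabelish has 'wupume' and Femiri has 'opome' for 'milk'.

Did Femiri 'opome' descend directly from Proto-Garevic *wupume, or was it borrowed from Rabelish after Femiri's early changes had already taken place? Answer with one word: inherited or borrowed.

inherited

If inherited, *wupume would pass through all of Femiri's changes:
Femiri: *wupume > upume > opome  (by glide loss, vowel merger)
If borrowed from Rabelish 'wupume' after the early changes, it would undergo only the recent ones:
  rule 4 (nasal place assimilation): no change (wupume)
  rule 5 (vowel merger): no change (wupume)
  ⇒ as a loan: wupume
Femiri 'opome' matches the inherited outcome exactly, so it is an inherited cognate, not a loan.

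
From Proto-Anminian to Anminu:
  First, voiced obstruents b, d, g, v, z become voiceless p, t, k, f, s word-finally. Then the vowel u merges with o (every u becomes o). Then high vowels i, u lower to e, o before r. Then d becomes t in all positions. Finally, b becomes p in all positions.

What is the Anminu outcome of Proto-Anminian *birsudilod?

Anminu: *birsudilod > birsudilot > birsodilot > bersodilot > bersotilot > persotilot  (by final devoicing, vowel merger, pre-rhotic lowering, unconditioned shift, unconditioned shift)

persotilot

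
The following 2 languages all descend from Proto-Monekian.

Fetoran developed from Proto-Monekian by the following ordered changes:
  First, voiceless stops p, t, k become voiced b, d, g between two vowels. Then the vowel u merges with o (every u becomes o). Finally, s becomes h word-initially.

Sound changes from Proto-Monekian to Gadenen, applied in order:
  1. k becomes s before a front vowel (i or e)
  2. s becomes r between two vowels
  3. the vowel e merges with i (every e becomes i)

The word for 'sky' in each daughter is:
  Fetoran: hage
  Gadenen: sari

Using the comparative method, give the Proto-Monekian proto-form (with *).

*sake

Position 4: Fetoran has e, Gadenen has i. Fetoran preserves e here (none of its changes turn any other segment into e), so the proto-segment is *e.
Position 3: Fetoran has g, Gadenen has r. Taking the neighbouring segments as reconstructed: Fetoran g could go back to *k or *g; Gadenen r could go back to *k or *s or *r — the one source consistent with every daughter is *k.
Position 1: Fetoran has h, Gadenen has s. Taking the neighbouring segments as reconstructed: Fetoran h could go back to *s or *h; Gadenen s can only go back to *s — the one source consistent with every daughter is *s.
Verify the candidate proto-form against each daughter:
Fetoran: *sake > sage > hage  (by intervocalic voicing, debuccalisation)
Gadenen: *sake > sase > sare > sari  (by palatalisation, rhotacism, vowel merger)
Only *sake yields all of Fetoran hage, Gadenen sari.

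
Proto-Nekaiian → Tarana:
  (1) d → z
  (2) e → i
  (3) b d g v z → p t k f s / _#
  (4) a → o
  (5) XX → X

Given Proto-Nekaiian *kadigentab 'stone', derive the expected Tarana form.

Tarana: *kadigentab > kazigentab > kazigintab > kazigintap > kozigintop  (by unconditioned shift, vowel merger, final devoicing, vowel merger)

kozigintop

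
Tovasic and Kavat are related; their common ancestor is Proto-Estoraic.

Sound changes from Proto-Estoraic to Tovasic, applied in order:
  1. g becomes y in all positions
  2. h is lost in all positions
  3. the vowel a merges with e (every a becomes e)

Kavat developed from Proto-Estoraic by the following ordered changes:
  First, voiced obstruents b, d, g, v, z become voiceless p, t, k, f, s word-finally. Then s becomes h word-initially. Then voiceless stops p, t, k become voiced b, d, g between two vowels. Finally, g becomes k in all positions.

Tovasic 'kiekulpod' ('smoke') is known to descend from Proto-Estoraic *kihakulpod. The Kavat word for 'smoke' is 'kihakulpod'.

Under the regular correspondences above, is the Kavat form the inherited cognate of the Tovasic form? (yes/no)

Derive the expected Kavat reflex of *kihakulpod:
Kavat: *kihakulpod
  kihakulpod → kihakulpot   [final devoicing]
  kihakulpot (rule 2 does not apply)
  kihakulpot → kihagulpot   [intervocalic voicing]
  kihagulpot → kihakulpot   [unconditioned shift]
  giving Kavat kihakulpot.
The regular Kavat reflex would be 'kihakulpot', but the attested form is 'kihakulpod'. The correspondence is irregular, so they are not cognates (the Kavat form has a different source).

no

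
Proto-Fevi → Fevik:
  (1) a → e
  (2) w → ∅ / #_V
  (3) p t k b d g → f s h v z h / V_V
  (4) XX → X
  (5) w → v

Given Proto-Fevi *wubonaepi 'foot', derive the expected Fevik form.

uvonefi

Fevik: start from *wubonaepi.
  rule 1 (vowel merger): wubonaepi → wuboneepi
  rule 2 (glide loss): wuboneepi → uboneepi
  rule 3 (intervocalic lenition): uboneepi → uvoneefi
  rule 4 (degemination): uvoneefi → uvonefi
  rule 5: no change — uvonefi
  ⇒ Fevik uvonefi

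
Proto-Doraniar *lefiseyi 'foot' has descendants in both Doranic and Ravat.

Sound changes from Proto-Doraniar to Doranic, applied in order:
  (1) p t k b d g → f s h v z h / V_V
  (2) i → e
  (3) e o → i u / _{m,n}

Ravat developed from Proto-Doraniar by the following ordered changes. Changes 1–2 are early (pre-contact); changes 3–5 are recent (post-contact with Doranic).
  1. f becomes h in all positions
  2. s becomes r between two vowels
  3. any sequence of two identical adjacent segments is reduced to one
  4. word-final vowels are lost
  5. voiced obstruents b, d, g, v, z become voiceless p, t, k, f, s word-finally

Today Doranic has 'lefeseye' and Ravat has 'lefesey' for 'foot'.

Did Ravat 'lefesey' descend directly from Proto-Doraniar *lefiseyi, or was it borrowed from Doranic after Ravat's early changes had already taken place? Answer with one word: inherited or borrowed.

borrowed

If inherited, *lefiseyi would pass through all of Ravat's changes:
Ravat: start from *lefiseyi.
  rule 1 (unconditioned shift): lefiseyi → lehiseyi
  rule 2 (rhotacism): lehiseyi → lehireyi
  rule 3: no change — lehireyi
  rule 4 (apocope): lehireyi → lehirey
  rule 5: no change — lehirey
  ⇒ Ravat lehirey
If borrowed from Doranic 'lefeseye' after the early changes, it would undergo only the recent ones:
  rule 3 (degemination): no change (lefeseye)
  rule 4 (apocope): lefeseye → lefesey
  rule 5 (final devoicing): no change (lefesey)
  ⇒ as a loan: lefesey
Ravat 'lefesey' matches the loan outcome 'lefesey', not the inherited 'lehirey' — it skipped the early Ravat changes, so it was borrowed from Doranic.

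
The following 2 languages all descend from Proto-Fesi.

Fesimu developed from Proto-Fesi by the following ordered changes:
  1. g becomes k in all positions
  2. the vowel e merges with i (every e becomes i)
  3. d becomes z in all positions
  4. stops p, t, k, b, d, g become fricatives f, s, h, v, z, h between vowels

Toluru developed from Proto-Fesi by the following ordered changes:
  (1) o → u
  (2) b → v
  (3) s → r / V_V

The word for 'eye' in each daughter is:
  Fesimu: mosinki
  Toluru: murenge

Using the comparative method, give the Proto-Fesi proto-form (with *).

Position 6: Fesimu has k, Toluru has g. Toluru preserves g here (none of its changes turn any other segment into g), so the proto-segment is *g.
Position 2: Fesimu has o, Toluru has u. Fesimu preserves o here (none of its changes turn any other segment into o), so the proto-segment is *o.
Position 7: Fesimu has i, Toluru has e. Toluru preserves e here (none of its changes turn any other segment into e), so the proto-segment is *e.
Continuing position by position gives *mosenge; check it forward:
Fesimu: *mosenge > mosenke > mosinki  (by unconditioned shift, vowel merger)
Toluru: *mosenge
  mosenge → musenge   [vowel merger]
  musenge (rule 2 does not apply)
  musenge → murenge   [rhotacism]
  giving Toluru murenge.
*mosenge is the unique common source.

*mosenge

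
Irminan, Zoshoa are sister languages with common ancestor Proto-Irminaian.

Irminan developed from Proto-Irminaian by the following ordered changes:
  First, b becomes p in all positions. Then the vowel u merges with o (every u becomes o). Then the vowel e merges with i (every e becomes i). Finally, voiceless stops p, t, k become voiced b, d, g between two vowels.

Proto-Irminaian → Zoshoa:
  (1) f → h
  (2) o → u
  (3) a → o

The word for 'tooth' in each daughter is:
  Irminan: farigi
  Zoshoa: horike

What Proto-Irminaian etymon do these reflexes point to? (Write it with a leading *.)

Position 5: Irminan has g, Zoshoa has k. Zoshoa preserves k here (none of its changes turn any other segment into k), so the proto-segment is *k.
Position 2: Irminan has a, Zoshoa has o. Irminan preserves a here (none of its changes turn any other segment into a), so the proto-segment is *a.
Position 6: Irminan has i, Zoshoa has e. Zoshoa preserves e here (none of its changes turn any other segment into e), so the proto-segment is *e.
Verify the candidate proto-form against each daughter:
Irminan: *farike
  farike (rule 1 does not apply)
  farike (rule 2 does not apply)
  farike → fariki   [vowel merger]
  fariki → farigi   [intervocalic voicing]
  giving Irminan farigi.
Zoshoa: *farike > harike > horike  (by unconditioned shift, vowel merger)
Only *farike yields all of Irminan farigi, Zoshoa horike.

*farike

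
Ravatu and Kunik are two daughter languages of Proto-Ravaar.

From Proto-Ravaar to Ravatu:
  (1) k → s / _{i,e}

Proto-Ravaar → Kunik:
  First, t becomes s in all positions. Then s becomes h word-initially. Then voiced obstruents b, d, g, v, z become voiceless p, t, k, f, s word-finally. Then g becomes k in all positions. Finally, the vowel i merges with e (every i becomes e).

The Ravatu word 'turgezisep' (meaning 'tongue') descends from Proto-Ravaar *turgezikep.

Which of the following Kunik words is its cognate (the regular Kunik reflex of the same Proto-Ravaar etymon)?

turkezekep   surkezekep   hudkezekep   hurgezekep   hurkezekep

hurkezekep

Kunik: *turgezikep
  turgezikep → surgezikep   [unconditioned shift]
  surgezikep → hurgezikep   [debuccalisation]
  hurgezikep (rule 3 does not apply)
  hurgezikep → hurkezikep   [unconditioned shift]
  hurkezikep → hurkezekep   [vowel merger]
  giving Kunik hurkezekep.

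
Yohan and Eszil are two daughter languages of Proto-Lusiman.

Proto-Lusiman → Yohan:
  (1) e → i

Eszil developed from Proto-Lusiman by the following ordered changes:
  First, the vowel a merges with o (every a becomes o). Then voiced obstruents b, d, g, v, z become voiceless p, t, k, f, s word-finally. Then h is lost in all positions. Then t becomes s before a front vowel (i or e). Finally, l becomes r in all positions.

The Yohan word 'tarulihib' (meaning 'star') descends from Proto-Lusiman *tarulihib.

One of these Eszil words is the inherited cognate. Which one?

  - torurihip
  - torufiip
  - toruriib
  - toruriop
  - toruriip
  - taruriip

Eszil: start from *tarulihib.
  rule 1 (vowel merger): tarulihib → torulihib
  rule 2 (final devoicing): torulihib → torulihip
  rule 3 (h-loss): torulihip → toruliip
  rule 4: no change — toruliip
  rule 5 (unconditioned shift): toruliip → toruriip
  ⇒ Eszil toruriip

toruriip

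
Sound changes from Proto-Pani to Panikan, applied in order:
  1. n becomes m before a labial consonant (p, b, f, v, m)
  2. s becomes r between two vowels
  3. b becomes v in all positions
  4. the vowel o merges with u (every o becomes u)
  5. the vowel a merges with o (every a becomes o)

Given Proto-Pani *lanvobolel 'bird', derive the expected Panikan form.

Panikan: *lanvobolel
  lanvobolel → lamvobolel   [nasal place assimilation]
  lamvobolel (rule 2 does not apply)
  lamvobolel → lamvovolel   [unconditioned shift]
  lamvovolel → lamvuvulel   [vowel merger]
  lamvuvulel → lomvuvulel   [vowel merger]
  giving Panikan lomvuvulel.

lomvuvulel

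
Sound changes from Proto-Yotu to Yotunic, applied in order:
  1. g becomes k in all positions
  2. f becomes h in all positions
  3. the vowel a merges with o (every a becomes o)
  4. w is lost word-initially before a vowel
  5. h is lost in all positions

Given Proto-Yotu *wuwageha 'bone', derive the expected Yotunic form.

Yotunic: *wuwageha
  wuwageha → wuwakeha   [unconditioned shift]
  wuwakeha (rule 2 does not apply)
  wuwakeha → wuwokeho   [vowel merger]
  wuwokeho → uwokeho   [glide loss]
  uwokeho → uwokeo   [h-loss]
  giving Yotunic uwokeo.

uwokeo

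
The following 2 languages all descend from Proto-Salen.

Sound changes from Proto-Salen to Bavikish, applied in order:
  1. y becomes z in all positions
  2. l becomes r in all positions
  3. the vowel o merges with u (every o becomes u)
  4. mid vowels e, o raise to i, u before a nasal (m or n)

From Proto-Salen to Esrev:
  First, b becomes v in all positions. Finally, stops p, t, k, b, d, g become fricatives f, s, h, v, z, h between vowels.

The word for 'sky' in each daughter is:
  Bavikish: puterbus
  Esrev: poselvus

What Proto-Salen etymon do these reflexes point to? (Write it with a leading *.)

Position 3: Bavikish has t, Esrev has s. Bavikish preserves t here (none of its changes turn any other segment into t), so the proto-segment is *t.
Position 2: Bavikish has u, Esrev has o. Esrev preserves o here (none of its changes turn any other segment into o), so the proto-segment is *o.
Continuing position by position gives *potelbus; check it forward:
Bavikish: start from *potelbus.
  rule 1: no change — potelbus
  rule 2 (unconditioned shift): potelbus → poterbus
  rule 3 (vowel merger): poterbus → puterbus
  rule 4: no change — puterbus
  ⇒ Bavikish puterbus
Esrev: *potelbus
  potelbus → potelvus   [unconditioned shift]
  potelvus → poselvus   [intervocalic lenition]
  giving Esrev poselvus.
No other proto-form is consistent with every reflex, so the reconstruction is *potelbus.

*potelbus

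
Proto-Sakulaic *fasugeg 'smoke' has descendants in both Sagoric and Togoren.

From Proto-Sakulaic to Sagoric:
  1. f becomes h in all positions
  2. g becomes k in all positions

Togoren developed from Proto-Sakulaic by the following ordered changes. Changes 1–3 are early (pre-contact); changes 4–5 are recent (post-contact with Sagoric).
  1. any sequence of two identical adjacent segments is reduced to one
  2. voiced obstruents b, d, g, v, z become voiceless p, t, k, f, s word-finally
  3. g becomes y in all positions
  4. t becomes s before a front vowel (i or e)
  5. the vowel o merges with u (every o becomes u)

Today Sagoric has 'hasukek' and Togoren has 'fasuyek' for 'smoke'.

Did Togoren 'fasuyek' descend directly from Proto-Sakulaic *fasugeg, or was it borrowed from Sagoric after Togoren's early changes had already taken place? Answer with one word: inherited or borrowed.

If inherited, *fasugeg would pass through all of Togoren's changes:
Togoren: start from *fasugeg.
  rule 1: no change — fasugeg
  rule 2 (final devoicing): fasugeg → fasugek
  rule 3 (unconditioned shift): fasugek → fasuyek
  rule 4: no change — fasuyek
  rule 5: no change — fasuyek
  ⇒ Togoren fasuyek
If borrowed from Sagoric 'hasukek' after the early changes, it would undergo only the recent ones:
  rule 4 (palatalisation): no change (hasukek)
  rule 5 (vowel merger): no change (hasukek)
  ⇒ as a loan: hasukek
Togoren 'fasuyek' matches the inherited outcome exactly, so it is an inherited cognate, not a loan.

inherited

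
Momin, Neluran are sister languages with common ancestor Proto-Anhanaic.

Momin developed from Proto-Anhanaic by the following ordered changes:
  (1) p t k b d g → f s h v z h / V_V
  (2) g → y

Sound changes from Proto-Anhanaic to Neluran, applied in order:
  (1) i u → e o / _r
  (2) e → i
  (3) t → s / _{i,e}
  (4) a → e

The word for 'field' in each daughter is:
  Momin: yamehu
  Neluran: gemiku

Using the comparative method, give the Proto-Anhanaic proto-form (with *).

Position 5: Momin has h, Neluran has k. Neluran preserves k here (none of its changes turn any other segment into k), so the proto-segment is *k.
Position 4: Momin has e, Neluran has i. Momin preserves e here (none of its changes turn any other segment into e), so the proto-segment is *e.
Position 1: Momin has y, Neluran has g. Neluran preserves g here (none of its changes turn any other segment into g), so the proto-segment is *g.
Continuing position by position gives *gameku; check it forward:
Momin: *gameku
  gameku → gamehu   [intervocalic lenition]
  gamehu → yamehu   [unconditioned shift]
  giving Momin yamehu.
Neluran: *gameku
  gameku (rule 1 does not apply)
  gameku → gamiku   [vowel merger]
  gamiku (rule 3 does not apply)
  gamiku → gemiku   [vowel merger]
  giving Neluran gemiku.
Only *gameku yields all of Momin yamehu, Neluran gemiku.

*gameku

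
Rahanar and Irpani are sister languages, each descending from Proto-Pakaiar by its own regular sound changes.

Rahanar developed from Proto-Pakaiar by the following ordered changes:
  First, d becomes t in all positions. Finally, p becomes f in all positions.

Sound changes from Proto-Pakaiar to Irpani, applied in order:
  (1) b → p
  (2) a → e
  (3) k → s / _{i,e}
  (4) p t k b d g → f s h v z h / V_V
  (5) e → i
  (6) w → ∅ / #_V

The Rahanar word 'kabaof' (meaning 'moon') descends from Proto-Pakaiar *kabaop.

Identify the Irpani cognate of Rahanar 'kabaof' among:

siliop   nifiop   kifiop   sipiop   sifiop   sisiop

Irpani: *kabaop
  kabaop → kapaop   [unconditioned shift]
  kapaop → kepeop   [vowel merger]
  kepeop → sepeop   [palatalisation]
  sepeop → sefeop   [intervocalic lenition]
  sefeop → sifiop   [vowel merger]
  sifiop (rule 6 does not apply)
  giving Irpani sifiop.
The other candidates each miss or misapply at least one Irpani change.

sifiop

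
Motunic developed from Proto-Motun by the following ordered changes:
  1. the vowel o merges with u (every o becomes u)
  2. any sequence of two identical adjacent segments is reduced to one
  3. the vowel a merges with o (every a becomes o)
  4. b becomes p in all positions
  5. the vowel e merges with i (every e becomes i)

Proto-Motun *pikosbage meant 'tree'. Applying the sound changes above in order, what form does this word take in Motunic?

pikuspogi

Motunic: *pikosbage > pikusbage > pikusboge > pikuspoge > pikuspogi  (by vowel merger, vowel merger, unconditioned shift, vowel merger)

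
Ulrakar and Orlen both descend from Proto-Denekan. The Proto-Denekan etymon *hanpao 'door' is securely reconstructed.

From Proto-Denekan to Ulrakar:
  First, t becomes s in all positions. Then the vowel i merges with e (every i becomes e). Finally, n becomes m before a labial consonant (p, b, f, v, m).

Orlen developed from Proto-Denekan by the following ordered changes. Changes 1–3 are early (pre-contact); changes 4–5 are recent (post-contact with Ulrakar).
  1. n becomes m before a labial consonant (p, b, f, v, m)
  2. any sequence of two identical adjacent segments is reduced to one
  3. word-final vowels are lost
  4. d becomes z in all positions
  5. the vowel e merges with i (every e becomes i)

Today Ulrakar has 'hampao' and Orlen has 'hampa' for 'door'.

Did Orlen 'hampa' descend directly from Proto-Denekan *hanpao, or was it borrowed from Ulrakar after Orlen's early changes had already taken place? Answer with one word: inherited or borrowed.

inherited

If inherited, *hanpao would pass through all of Orlen's changes:
Orlen: *hanpao
  hanpao → hampao   [nasal place assimilation]
  hampao (rule 2 does not apply)
  hampao → hampa   [apocope]
  hampa (rule 4 does not apply)
  hampa (rule 5 does not apply)
  giving Orlen hampa.
If borrowed from Ulrakar 'hampao' after the early changes, it would undergo only the recent ones:
  rule 4 (unconditioned shift): no change (hampao)
  rule 5 (vowel merger): no change (hampao)
  ⇒ as a loan: hampao
Orlen 'hampa' matches the inherited outcome exactly, so it is an inherited cognate, not a loan.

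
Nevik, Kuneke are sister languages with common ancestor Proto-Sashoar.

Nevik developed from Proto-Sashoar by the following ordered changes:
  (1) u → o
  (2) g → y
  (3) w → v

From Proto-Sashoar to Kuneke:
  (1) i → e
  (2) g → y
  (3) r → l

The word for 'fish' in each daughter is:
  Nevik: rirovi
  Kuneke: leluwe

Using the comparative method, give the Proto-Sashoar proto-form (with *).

*riruwi

Position 2: Nevik has i, Kuneke has e. Nevik preserves i here (none of its changes turn any other segment into i), so the proto-segment is *i.
Position 4: Nevik has o, Kuneke has u. Kuneke preserves u here (none of its changes turn any other segment into u), so the proto-segment is *u.
Position 5: Nevik has v, Kuneke has w. Kuneke preserves w here (none of its changes turn any other segment into w), so the proto-segment is *w.
Continuing position by position gives *riruwi; check it forward:
Nevik: *riruwi > rirowi > rirovi  (by vowel merger, unconditioned shift)
Kuneke: *riruwi
  riruwi → reruwe   [vowel merger]
  reruwe (rule 2 does not apply)
  reruwe → leluwe   [unconditioned shift]
  giving Kuneke leluwe.
*riruwi is the unique common source.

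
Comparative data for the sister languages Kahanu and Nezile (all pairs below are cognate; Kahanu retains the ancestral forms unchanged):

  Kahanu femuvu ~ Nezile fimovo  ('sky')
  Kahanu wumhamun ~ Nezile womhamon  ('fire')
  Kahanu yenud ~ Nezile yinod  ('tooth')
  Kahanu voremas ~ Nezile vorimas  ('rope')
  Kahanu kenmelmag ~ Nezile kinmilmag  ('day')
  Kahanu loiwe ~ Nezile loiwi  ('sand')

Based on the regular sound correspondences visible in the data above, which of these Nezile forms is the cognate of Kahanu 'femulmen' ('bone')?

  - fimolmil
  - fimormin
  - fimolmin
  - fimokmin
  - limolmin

fimolmin

femuvu ~ fimovo, voremas ~ vorimas — Kahanu e corresponds to Nezile i after a consonant, before a nasal.
yenud ~ yinod — Kahanu u corresponds to Nezile o after a consonant, before a consonant other than r, m, n, p, b, f, v.
yenud ~ yinod, kenmelmag ~ kinmilmag — Kahanu e corresponds to Nezile i after a consonant, before a nasal.
Applying these to Kahanu 'femulmen':
  femulmen → fimulmen   (e→i after a consonant, before a nasal)
  fimulmen → fimolmen   (u→o after a consonant, before a consonant other than r, m, n, p, b, f, v)
  fimolmen → fimolmin   (e→i after a consonant, before a nasal)
So the Nezile cognate is 'fimolmin'.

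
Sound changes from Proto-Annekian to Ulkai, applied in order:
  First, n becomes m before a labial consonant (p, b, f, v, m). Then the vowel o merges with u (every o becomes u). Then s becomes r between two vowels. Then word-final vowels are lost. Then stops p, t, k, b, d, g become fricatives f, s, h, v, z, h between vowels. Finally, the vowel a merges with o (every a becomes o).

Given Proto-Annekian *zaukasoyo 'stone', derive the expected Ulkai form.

Ulkai: *zaukasoyo > zaukasuyu > zaukaruyu > zaukaruy > zauharuy > zouhoruy  (by vowel merger, rhotacism, apocope, intervocalic lenition, vowel merger)

zouhoruy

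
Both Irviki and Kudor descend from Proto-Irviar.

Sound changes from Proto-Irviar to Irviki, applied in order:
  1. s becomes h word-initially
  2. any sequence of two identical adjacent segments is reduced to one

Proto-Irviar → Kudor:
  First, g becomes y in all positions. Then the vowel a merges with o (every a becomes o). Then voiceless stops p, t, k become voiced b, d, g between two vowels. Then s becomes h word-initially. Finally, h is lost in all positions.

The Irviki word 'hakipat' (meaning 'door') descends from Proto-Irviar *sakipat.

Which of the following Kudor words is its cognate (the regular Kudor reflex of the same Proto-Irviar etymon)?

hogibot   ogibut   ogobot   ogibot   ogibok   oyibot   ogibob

Kudor: *sakipat > sokipot > sogibot > hogibot > ogibot  (by vowel merger, intervocalic voicing, debuccalisation, h-loss)
The other candidates each miss or misapply at least one Kudor change.

ogibot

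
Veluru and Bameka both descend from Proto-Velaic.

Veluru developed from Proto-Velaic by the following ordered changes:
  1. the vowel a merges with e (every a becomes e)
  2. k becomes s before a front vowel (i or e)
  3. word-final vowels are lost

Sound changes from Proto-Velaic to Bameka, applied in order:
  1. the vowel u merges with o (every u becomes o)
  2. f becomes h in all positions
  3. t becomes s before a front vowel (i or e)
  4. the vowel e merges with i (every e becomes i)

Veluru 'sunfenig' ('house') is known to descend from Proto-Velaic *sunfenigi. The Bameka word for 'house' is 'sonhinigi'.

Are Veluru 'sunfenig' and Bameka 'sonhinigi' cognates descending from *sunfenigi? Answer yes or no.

yes

Derive the expected Bameka reflex of *sunfenigi:
Bameka: *sunfenigi
  sunfenigi → sonfenigi   [vowel merger]
  sonfenigi → sonhenigi   [unconditioned shift]
  sonhenigi (rule 3 does not apply)
  sonhenigi → sonhinigi   [vowel merger]
  giving Bameka sonhinigi.
Bameka 'sonhinigi' matches the regular reflex exactly, so the pair is cognate.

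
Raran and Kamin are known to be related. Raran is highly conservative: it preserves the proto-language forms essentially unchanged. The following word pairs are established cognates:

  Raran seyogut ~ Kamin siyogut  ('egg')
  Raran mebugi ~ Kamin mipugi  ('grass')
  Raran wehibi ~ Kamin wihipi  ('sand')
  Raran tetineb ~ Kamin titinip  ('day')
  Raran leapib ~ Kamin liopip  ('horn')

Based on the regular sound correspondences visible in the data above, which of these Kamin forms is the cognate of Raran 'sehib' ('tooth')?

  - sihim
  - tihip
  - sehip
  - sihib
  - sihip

sihip

seyogut ~ siyogut, wehibi ~ wihipi — Raran e corresponds to Kamin i after a consonant, before a consonant other than r, m, n, p, b, f, v.
tetineb ~ titinip, leapib ~ liopip — Raran b corresponds to Kamin p word-finally.
Applying these to Raran 'sehib':
  sehib → sihib   (e→i after a consonant, before a consonant other than r, m, n, p, b, f, v)
  sihib → sihip   (b→p word-finally)
So the Kamin cognate is 'sihip'.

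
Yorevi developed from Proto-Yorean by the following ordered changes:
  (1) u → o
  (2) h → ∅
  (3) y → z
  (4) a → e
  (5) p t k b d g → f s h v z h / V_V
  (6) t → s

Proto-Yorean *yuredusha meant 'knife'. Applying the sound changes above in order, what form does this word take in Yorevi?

Yorevi: *yuredusha
  yuredusha → yoredosha   [vowel merger]
  yoredosha → yoredosa   [h-loss]
  yoredosa → zoredosa   [unconditioned shift]
  zoredosa → zoredose   [vowel merger]
  zoredose → zorezose   [intervocalic lenition]
  zorezose (rule 6 does not apply)
  giving Yorevi zorezose.

zorezose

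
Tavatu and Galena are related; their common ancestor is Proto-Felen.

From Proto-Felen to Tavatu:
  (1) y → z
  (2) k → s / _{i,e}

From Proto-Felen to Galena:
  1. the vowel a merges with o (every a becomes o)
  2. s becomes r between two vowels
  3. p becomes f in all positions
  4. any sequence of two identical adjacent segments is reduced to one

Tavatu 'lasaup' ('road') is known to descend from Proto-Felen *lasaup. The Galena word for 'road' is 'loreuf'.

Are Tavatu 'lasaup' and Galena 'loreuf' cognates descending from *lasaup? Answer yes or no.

no

Derive the expected Galena reflex of *lasaup:
Galena: start from *lasaup.
  rule 1 (vowel merger): lasaup → losoup
  rule 2 (rhotacism): losoup → loroup
  rule 3 (unconditioned shift): loroup → lorouf
  rule 4: no change — lorouf
  ⇒ Galena lorouf
The regular Galena reflex would be 'lorouf', but the attested form is 'loreuf'. The correspondence is irregular, so they are not cognates (the Galena form has a different source).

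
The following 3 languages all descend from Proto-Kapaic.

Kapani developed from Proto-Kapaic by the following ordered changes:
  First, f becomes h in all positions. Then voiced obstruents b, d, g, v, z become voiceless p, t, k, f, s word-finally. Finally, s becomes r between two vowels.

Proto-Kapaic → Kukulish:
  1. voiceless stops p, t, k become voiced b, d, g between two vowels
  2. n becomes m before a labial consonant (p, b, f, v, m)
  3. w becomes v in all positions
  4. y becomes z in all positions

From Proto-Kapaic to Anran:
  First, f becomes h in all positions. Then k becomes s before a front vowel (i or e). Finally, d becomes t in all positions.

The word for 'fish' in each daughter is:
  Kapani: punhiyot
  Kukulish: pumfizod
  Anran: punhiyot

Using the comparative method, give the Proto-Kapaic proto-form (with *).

Position 4: Kapani has h, Kukulish has f, Anran has h. Kukulish preserves f here (none of its changes turn any other segment into f), so the proto-segment is *f.
Position 3: Kapani has n, Kukulish has m, Anran has n. Kapani preserves n here (none of its changes turn any other segment into n), so the proto-segment is *n.
Position 8: Kapani has t, Kukulish has d, Anran has t. Taking the neighbouring segments as reconstructed: Kapani t could go back to *t or *d; Kukulish d can only go back to *d; Anran t could go back to *t or *d — the one source consistent with every daughter is *d.
Verify the candidate proto-form against each daughter:
Kapani: *punfiyod
  punfiyod → punhiyod   [unconditioned shift]
  punhiyod → punhiyot   [final devoicing]
  punhiyot (rule 3 does not apply)
  giving Kapani punhiyot.
Kukulish: *punfiyod
  punfiyod (rule 1 does not apply)
  punfiyod → pumfiyod   [nasal place assimilation]
  pumfiyod (rule 3 does not apply)
  pumfiyod → pumfizod   [unconditioned shift]
  giving Kukulish pumfizod.
Anran: *punfiyod > punhiyod > punhiyot  (by unconditioned shift, unconditioned shift)
Only *punfiyod yields all of Kapani punhiyot, Kukulish pumfizod, Anran punhiyot.

*punfiyod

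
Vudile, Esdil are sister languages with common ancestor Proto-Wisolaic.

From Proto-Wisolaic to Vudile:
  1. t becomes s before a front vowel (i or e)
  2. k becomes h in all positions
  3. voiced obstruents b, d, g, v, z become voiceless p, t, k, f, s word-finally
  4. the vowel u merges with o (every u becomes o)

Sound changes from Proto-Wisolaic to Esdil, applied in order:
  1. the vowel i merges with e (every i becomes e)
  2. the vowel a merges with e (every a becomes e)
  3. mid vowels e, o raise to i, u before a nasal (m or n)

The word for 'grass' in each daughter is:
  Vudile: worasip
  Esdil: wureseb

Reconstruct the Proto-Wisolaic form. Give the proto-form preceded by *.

Position 6: Vudile has i, Esdil has e. Vudile preserves i here (none of its changes turn any other segment into i), so the proto-segment is *i.
Position 7: Vudile has p, Esdil has b. Esdil preserves b here (none of its changes turn any other segment into b), so the proto-segment is *b.
Position 2: Vudile has o, Esdil has u. Taking the neighbouring segments as reconstructed: Vudile o could go back to *o or *u; Esdil u can only go back to *u — the one source consistent with every daughter is *u.
This points to *wurasib. Verify forward in each daughter:
Vudile: *wurasib > wurasip > worasip  (by final devoicing, vowel merger)
Esdil: *wurasib
  wurasib → wuraseb   [vowel merger]
  wuraseb → wureseb   [vowel merger]
  wureseb (rule 3 does not apply)
  giving Esdil wureseb.
*wurasib is the unique common source.

*wurasib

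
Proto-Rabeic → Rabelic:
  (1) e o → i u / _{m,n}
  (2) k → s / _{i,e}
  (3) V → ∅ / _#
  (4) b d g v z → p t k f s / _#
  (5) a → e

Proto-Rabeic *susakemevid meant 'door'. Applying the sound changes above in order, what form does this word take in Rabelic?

Rabelic: start from *susakemevid.
  rule 1 (pre-nasal raising): susakemevid → susakimevid
  rule 2 (palatalisation): susakimevid → susasimevid
  rule 3: no change — susasimevid
  rule 4 (final devoicing): susasimevid → susasimevit
  rule 5 (vowel merger): susasimevit → susesimevit
  ⇒ Rabelic susesimevit

susesimevit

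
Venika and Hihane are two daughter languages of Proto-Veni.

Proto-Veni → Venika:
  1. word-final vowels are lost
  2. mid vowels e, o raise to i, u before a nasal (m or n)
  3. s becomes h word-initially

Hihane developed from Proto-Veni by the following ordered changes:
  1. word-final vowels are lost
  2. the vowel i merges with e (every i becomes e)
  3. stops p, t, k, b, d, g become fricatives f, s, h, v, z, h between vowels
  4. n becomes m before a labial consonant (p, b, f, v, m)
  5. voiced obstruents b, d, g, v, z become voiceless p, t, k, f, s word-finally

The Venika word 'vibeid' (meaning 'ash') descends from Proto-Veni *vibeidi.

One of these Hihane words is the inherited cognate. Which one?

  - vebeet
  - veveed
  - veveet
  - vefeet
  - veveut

Hihane: start from *vibeidi.
  rule 1 (apocope): vibeidi → vibeid
  rule 2 (vowel merger): vibeid → vebeed
  rule 3 (intervocalic lenition): vebeed → veveed
  rule 4: no change — veveed
  rule 5 (final devoicing): veveed → veveet
  ⇒ Hihane veveet

veveet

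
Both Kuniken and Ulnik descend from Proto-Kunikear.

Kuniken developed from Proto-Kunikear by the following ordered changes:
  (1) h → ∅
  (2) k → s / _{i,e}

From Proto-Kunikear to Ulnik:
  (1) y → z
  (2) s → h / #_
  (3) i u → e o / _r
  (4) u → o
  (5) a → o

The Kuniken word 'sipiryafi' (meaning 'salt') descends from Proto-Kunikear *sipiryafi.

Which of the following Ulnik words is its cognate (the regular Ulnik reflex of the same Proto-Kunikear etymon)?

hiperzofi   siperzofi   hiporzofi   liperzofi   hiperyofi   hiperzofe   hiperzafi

Ulnik: start from *sipiryafi.
  rule 1 (unconditioned shift): sipiryafi → sipirzafi
  rule 2 (debuccalisation): sipirzafi → hipirzafi
  rule 3 (pre-rhotic lowering): hipirzafi → hiperzafi
  rule 4: no change — hiperzafi
  rule 5 (vowel merger): hiperzafi → hiperzofi
  ⇒ Ulnik hiperzofi

hiperzofi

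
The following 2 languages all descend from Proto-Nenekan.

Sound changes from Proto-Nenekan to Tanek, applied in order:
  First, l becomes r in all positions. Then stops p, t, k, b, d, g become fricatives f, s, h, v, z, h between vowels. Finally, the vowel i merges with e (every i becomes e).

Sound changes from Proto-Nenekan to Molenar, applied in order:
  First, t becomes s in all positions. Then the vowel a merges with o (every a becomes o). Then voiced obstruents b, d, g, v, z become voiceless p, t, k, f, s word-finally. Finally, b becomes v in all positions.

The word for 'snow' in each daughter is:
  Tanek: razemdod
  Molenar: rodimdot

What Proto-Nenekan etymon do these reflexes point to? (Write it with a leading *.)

*radimdod

Position 8: Tanek has d, Molenar has t. Tanek preserves d here (none of its changes turn any other segment into d), so the proto-segment is *d.
Position 3: Tanek has z, Molenar has d. Molenar preserves d here (none of its changes turn any other segment into d), so the proto-segment is *d.
Continuing position by position gives *radimdod; check it forward:
Tanek: *radimdod
  radimdod (rule 1 does not apply)
  radimdod → razimdod   [intervocalic lenition]
  razimdod → razemdod   [vowel merger]
  giving Tanek razemdod.
Molenar: *radimdod > rodimdod > rodimdot  (by vowel merger, final devoicing)
No other proto-form is consistent with every reflex, so the reconstruction is *radimdod.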